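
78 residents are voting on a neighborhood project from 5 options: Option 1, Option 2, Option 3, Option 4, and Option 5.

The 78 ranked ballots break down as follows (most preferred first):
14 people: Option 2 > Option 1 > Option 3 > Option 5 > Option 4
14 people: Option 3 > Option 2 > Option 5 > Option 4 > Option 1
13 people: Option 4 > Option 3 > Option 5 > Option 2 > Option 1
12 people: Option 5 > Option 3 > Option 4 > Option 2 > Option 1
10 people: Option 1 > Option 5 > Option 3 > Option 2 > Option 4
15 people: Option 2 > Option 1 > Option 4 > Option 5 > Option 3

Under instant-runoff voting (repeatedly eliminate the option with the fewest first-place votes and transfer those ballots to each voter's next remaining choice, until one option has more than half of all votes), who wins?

Option 3

Round 1: Option 1 10, Option 2 29, Option 3 14, Option 4 13, Option 5 12. Option 1 eliminated.
Round 2: Option 2 29, Option 3 14, Option 4 13, Option 5 22. Option 4 eliminated.
Round 3: Option 2 29, Option 3 27, Option 5 22. Option 5 eliminated.
Round 4: Option 2 29, Option 3 49. Option 3 has a majority (≥40).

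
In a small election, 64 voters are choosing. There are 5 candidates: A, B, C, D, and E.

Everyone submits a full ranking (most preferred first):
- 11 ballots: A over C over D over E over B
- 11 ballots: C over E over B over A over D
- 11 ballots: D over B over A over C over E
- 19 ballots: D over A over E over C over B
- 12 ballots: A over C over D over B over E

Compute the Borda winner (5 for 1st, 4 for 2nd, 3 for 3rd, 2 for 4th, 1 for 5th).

A

A: 11×5 + 11×2 + 11×3 + 19×4 + 12×5 = 246
B: 11×1 + 11×3 + 11×4 + 19×1 + 12×2 = 131
C: 11×4 + 11×5 + 11×2 + 19×2 + 12×4 = 207
D: 11×3 + 11×1 + 11×5 + 19×5 + 12×3 = 230
E: 11×2 + 11×4 + 11×1 + 19×3 + 12×1 = 146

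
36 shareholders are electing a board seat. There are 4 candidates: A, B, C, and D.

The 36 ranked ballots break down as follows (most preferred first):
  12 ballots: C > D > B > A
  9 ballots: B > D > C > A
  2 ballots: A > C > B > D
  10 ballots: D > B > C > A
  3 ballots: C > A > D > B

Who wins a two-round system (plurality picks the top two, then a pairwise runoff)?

Round 1 first-place votes: A 2, B 9, C 15, D 10. C and D advance.
Runoff: C is ranked above D on 17 ballots, D above C on 19.

D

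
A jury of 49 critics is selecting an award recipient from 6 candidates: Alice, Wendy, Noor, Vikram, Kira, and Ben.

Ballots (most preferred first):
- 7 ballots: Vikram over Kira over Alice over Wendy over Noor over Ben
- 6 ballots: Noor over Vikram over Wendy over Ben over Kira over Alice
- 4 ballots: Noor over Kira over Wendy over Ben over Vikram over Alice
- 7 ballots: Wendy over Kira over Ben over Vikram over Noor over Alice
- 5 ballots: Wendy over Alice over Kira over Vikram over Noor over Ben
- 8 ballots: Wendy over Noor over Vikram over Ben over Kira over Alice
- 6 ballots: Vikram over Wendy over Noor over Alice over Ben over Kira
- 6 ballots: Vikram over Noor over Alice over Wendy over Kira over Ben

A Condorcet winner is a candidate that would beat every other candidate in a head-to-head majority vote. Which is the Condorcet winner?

Vikram vs Alice: 44–5
Vikram vs Wendy: 25–24
Vikram vs Noor: 31–18
Vikram vs Kira: 33–16
Vikram vs Ben: 38–11
Vikram beats every other candidate.

Vikram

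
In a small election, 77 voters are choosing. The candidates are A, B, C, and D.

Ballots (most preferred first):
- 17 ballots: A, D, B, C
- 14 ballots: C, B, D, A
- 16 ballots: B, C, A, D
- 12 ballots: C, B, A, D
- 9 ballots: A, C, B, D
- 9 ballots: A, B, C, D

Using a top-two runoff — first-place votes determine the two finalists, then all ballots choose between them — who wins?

Round 1 first-place votes: A 35, B 16, C 26, D 0. A and C advance.
Runoff: A is ranked above C on 35 ballots, C above A on 42.

C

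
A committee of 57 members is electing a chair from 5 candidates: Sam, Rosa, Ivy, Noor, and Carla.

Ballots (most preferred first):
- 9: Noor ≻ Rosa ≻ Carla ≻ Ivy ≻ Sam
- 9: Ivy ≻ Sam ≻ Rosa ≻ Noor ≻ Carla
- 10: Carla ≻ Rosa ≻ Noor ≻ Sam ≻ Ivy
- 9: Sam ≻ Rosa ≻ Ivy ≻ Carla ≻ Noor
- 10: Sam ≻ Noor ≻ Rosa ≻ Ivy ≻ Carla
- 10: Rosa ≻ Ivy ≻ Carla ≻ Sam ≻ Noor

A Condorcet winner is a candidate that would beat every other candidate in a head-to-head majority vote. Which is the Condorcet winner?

Rosa

Rosa vs Sam: 29–28
Rosa vs Ivy: 48–9
Rosa vs Noor: 38–19
Rosa vs Carla: 47–10
Rosa beats every other candidate.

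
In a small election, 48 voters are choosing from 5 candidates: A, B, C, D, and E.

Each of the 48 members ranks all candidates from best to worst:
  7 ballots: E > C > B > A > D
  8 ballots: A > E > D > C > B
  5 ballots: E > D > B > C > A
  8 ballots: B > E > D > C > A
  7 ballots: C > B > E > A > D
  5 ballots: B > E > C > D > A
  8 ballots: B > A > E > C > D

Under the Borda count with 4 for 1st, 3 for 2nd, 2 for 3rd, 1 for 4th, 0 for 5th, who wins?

E

A: 7×1 + 8×4 + 5×0 + 8×0 + 7×1 + 5×0 + 8×3 = 70
B: 7×2 + 8×0 + 5×2 + 8×4 + 7×3 + 5×4 + 8×4 = 129
C: 7×3 + 8×1 + 5×1 + 8×1 + 7×4 + 5×2 + 8×1 = 88
D: 7×0 + 8×2 + 5×3 + 8×2 + 7×0 + 5×1 + 8×0 = 52
E: 7×4 + 8×3 + 5×4 + 8×3 + 7×2 + 5×3 + 8×2 = 141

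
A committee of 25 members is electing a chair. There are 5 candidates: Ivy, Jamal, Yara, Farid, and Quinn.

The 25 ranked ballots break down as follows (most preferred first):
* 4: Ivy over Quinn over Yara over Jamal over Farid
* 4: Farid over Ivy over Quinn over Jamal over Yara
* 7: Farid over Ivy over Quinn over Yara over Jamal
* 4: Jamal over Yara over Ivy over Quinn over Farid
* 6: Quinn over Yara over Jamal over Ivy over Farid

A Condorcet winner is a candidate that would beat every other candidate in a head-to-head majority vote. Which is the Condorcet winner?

Ivy vs Jamal: 15–10
Ivy vs Yara: 15–10
Ivy vs Farid: 14–11
Ivy vs Quinn: 19–6
Ivy beats every other candidate.

Ivy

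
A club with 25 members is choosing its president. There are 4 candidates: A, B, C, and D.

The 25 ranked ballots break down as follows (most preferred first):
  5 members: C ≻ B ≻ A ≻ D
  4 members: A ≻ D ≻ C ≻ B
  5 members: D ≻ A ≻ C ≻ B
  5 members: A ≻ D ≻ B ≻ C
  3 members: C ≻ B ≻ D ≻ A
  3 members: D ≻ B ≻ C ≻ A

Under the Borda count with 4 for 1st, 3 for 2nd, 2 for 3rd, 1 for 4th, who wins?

D

A: 5×2 + 4×4 + 5×3 + 5×4 + 3×1 + 3×1 = 67
B: 5×3 + 4×1 + 5×1 + 5×2 + 3×3 + 3×3 = 52
C: 5×4 + 4×2 + 5×2 + 5×1 + 3×4 + 3×2 = 61
D: 5×1 + 4×3 + 5×4 + 5×3 + 3×2 + 3×4 = 70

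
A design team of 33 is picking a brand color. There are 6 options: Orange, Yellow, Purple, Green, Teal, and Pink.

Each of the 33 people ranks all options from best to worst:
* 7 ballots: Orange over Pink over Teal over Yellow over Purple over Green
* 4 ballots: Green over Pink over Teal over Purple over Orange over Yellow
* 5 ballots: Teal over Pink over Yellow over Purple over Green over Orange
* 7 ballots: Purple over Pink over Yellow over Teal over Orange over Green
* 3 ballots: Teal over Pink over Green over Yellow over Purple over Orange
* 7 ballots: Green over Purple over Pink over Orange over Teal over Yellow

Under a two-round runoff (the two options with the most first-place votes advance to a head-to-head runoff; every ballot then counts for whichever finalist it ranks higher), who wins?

Teal

Round 1 first-place votes: Orange 7, Yellow 0, Purple 7, Green 11, Teal 8, Pink 0. Green and Teal advance.
Runoff: Green is ranked above Teal on 11 ballots, Teal above Green on 22.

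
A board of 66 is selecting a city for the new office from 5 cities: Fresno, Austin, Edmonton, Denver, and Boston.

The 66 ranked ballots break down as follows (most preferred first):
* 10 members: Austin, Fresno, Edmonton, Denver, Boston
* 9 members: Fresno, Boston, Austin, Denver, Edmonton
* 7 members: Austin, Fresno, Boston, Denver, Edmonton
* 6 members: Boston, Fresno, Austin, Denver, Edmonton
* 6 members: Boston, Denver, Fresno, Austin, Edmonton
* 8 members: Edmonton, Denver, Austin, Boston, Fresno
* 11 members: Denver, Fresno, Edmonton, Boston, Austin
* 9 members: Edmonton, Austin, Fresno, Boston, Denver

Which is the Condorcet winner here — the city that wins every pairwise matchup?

Austin vs Fresno: 34–32
Austin vs Edmonton: 38–28
Austin vs Denver: 41–25
Austin vs Boston: 34–32
Austin beats every other city.

Austin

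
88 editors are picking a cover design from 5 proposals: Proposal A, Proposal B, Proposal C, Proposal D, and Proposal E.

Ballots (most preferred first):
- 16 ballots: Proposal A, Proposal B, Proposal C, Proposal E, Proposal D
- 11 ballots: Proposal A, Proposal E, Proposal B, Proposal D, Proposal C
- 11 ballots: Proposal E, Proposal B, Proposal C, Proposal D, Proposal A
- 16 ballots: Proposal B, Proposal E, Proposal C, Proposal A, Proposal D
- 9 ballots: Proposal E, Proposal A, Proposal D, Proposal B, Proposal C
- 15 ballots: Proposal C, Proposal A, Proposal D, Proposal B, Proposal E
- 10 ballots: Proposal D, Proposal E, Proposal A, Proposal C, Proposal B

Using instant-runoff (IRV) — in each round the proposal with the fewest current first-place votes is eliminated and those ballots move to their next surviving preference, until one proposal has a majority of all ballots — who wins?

Proposal E

Round 1: Proposal A 27, Proposal B 16, Proposal C 15, Proposal D 10, Proposal E 20. Proposal D eliminated.
Round 2: Proposal A 27, Proposal B 16, Proposal C 15, Proposal E 30. Proposal C eliminated.
Round 3: Proposal A 42, Proposal B 16, Proposal E 30. Proposal B eliminated.
Round 4: Proposal A 42, Proposal E 46. Proposal E has a majority (≥45).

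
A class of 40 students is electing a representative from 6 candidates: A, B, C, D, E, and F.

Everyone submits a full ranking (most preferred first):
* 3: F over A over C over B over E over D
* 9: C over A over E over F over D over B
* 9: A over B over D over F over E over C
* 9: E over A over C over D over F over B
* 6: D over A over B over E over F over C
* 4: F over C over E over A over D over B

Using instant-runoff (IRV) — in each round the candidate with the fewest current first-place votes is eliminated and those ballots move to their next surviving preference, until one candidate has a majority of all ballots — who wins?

Round 1: A 9, B 0, C 9, D 6, E 9, F 7. B eliminated.
Round 2: A 9, C 9, D 6, E 9, F 7. D eliminated.
Round 3: A 15, C 9, E 9, F 7. F eliminated.
Round 4: A 18, C 13, E 9. E eliminated.
Round 5: A 27, C 13. A has a majority (≥21).

A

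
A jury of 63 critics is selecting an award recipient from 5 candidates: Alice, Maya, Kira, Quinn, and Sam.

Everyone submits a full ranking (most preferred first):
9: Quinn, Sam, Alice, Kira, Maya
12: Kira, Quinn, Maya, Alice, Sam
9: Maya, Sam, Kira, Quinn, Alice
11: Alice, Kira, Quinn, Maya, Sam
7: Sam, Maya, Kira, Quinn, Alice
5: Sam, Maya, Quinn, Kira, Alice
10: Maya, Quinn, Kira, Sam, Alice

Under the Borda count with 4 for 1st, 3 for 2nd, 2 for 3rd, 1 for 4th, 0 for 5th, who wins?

Alice: 9×2 + 12×1 + 9×0 + 11×4 + 7×0 + 5×0 + 10×0 = 74
Maya: 9×0 + 12×2 + 9×4 + 11×1 + 7×3 + 5×3 + 10×4 = 147
Kira: 9×1 + 12×4 + 9×2 + 11×3 + 7×2 + 5×1 + 10×2 = 147
Quinn: 9×4 + 12×3 + 9×1 + 11×2 + 7×1 + 5×2 + 10×3 = 150
Sam: 9×3 + 12×0 + 9×3 + 11×0 + 7×4 + 5×4 + 10×1 = 112

Quinn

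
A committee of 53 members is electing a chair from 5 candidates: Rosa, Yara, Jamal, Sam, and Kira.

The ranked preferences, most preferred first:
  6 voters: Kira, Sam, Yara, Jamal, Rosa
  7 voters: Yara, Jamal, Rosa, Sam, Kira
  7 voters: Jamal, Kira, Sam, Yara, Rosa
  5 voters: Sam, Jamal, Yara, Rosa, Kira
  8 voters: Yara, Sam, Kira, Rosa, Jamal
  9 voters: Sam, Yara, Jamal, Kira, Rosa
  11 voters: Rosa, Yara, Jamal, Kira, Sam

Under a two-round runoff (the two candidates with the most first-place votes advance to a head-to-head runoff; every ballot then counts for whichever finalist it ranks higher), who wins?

Round 1 first-place votes: Rosa 11, Yara 15, Jamal 7, Sam 14, Kira 6. Yara and Sam advance.
Runoff: Yara is ranked above Sam on 26 ballots, Sam above Yara on 27.

Sam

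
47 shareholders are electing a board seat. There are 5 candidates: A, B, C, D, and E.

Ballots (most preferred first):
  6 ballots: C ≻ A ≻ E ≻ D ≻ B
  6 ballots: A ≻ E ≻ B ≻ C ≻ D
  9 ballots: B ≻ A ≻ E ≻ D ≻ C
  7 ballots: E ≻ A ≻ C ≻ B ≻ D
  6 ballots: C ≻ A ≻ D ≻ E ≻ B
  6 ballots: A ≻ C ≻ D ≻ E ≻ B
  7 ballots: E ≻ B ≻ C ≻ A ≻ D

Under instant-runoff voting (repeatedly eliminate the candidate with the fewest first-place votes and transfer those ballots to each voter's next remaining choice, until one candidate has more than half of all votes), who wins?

Round 1: A 12, B 9, C 12, D 0, E 14. D eliminated.
Round 2: A 12, B 9, C 12, E 14. B eliminated.
Round 3: A 21, C 12, E 14. C eliminated.
Round 4: A 33, E 14. A has a majority (≥24).

A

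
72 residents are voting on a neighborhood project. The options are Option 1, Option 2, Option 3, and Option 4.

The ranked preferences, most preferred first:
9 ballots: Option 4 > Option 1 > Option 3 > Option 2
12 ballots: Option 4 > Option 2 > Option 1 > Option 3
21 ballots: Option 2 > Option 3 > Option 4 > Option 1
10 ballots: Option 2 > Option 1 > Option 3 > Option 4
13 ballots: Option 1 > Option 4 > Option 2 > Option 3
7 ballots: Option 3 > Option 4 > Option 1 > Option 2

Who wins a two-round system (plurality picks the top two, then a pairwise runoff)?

Round 1 first-place votes: Option 1 13, Option 2 31, Option 3 7, Option 4 21. Option 2 and Option 4 advance.
Runoff: Option 2 is ranked above Option 4 on 31 ballots, Option 4 above Option 2 on 41.

Option 4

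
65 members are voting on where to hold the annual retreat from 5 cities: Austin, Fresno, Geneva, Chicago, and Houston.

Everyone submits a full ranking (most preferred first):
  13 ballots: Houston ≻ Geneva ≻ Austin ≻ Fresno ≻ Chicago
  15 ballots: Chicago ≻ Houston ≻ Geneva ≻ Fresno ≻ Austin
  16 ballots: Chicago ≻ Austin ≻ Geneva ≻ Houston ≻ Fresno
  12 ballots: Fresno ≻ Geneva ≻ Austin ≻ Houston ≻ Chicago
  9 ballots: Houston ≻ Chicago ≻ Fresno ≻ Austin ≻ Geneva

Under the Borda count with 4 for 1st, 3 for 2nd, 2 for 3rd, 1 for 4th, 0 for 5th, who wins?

Houston

Austin: 13×2 + 15×0 + 16×3 + 12×2 + 9×1 = 107
Fresno: 13×1 + 15×1 + 16×0 + 12×4 + 9×2 = 94
Geneva: 13×3 + 15×2 + 16×2 + 12×3 + 9×0 = 137
Chicago: 13×0 + 15×4 + 16×4 + 12×0 + 9×3 = 151
Houston: 13×4 + 15×3 + 16×1 + 12×1 + 9×4 = 161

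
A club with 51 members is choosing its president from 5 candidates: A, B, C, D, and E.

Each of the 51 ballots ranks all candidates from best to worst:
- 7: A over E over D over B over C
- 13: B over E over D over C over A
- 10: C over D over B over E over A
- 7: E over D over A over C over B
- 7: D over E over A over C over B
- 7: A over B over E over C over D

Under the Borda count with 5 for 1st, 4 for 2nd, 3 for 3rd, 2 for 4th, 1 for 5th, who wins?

A: 7×5 + 13×1 + 10×1 + 7×3 + 7×3 + 7×5 = 135
B: 7×2 + 13×5 + 10×3 + 7×1 + 7×1 + 7×4 = 151
C: 7×1 + 13×2 + 10×5 + 7×2 + 7×2 + 7×2 = 125
D: 7×3 + 13×3 + 10×4 + 7×4 + 7×5 + 7×1 = 170
E: 7×4 + 13×4 + 10×2 + 7×5 + 7×4 + 7×3 = 184

E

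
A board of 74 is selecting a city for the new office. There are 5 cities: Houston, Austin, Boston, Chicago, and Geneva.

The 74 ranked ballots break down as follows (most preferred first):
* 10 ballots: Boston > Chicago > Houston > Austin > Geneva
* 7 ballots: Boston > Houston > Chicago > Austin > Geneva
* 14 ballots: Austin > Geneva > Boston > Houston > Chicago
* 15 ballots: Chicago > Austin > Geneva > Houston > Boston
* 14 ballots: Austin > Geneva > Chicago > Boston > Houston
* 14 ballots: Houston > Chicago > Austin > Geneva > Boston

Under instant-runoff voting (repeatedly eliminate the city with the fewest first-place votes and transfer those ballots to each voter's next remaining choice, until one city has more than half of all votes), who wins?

Chicago

Round 1: Houston 14, Austin 28, Boston 17, Chicago 15, Geneva 0. Geneva eliminated.
Round 2: Houston 14, Austin 28, Boston 17, Chicago 15. Houston eliminated.
Round 3: Austin 28, Boston 17, Chicago 29. Boston eliminated.
Round 4: Austin 28, Chicago 46. Chicago has a majority (≥38).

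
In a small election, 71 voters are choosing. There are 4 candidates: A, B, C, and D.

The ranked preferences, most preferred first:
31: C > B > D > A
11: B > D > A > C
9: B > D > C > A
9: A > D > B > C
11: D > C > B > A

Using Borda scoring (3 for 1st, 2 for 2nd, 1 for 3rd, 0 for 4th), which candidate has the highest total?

A: 31×0 + 11×1 + 9×0 + 9×3 + 11×0 = 38
B: 31×2 + 11×3 + 9×3 + 9×1 + 11×1 = 142
C: 31×3 + 11×0 + 9×1 + 9×0 + 11×2 = 124
D: 31×1 + 11×2 + 9×2 + 9×2 + 11×3 = 122

B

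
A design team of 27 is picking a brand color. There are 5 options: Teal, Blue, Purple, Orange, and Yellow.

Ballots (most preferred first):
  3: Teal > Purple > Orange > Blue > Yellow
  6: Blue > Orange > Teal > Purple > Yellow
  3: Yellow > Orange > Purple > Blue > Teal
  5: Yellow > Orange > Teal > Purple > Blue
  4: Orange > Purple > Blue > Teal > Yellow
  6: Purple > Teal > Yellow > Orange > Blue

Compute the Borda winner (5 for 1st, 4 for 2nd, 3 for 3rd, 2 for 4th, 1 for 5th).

Orange

Teal: 3×5 + 6×3 + 3×1 + 5×3 + 4×2 + 6×4 = 83
Blue: 3×2 + 6×5 + 3×2 + 5×1 + 4×3 + 6×1 = 65
Purple: 3×4 + 6×2 + 3×3 + 5×2 + 4×4 + 6×5 = 89
Orange: 3×3 + 6×4 + 3×4 + 5×4 + 4×5 + 6×2 = 97
Yellow: 3×1 + 6×1 + 3×5 + 5×5 + 4×1 + 6×3 = 71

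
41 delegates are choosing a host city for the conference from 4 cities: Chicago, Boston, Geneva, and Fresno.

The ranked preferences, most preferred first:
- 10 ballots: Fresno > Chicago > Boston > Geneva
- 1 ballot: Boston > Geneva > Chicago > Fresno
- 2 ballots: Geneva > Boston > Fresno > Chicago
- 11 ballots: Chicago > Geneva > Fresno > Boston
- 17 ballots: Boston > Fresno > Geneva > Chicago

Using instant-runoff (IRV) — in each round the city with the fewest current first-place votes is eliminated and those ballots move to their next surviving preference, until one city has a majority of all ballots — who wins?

Round 1: Chicago 11, Boston 18, Geneva 2, Fresno 10. Geneva eliminated.
Round 2: Chicago 11, Boston 20, Fresno 10. Fresno eliminated.
Round 3: Chicago 21, Boston 20. Chicago has a majority (≥21).

Chicago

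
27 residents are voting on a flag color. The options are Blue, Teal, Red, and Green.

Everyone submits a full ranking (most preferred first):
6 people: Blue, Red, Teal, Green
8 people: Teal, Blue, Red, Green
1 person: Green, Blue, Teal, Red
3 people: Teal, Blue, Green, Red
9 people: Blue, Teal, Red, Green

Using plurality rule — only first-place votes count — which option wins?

First-place votes: Blue 15, Teal 11, Red 0, Green 1.

Blue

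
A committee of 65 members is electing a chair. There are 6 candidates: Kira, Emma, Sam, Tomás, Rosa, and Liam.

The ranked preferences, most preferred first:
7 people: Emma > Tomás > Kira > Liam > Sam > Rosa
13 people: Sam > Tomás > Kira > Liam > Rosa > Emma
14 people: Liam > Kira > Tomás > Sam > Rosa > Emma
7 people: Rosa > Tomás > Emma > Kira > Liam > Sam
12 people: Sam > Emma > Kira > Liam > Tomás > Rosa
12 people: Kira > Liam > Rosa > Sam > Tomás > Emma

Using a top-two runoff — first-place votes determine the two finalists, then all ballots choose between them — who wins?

Round 1 first-place votes: Kira 12, Emma 7, Sam 25, Tomás 0, Rosa 7, Liam 14. Sam and Liam advance.
Runoff: Sam is ranked above Liam on 25 ballots, Liam above Sam on 40.

Liam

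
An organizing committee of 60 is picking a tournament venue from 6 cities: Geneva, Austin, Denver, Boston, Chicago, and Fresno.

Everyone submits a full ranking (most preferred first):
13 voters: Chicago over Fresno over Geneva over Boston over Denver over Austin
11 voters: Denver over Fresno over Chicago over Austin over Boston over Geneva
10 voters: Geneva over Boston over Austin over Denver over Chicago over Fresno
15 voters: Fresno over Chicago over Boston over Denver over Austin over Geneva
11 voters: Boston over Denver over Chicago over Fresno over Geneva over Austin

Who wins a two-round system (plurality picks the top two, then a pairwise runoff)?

Chicago

Round 1 first-place votes: Geneva 10, Austin 0, Denver 11, Boston 11, Chicago 13, Fresno 15. Fresno and Chicago advance.
Runoff: Fresno is ranked above Chicago on 26 ballots, Chicago above Fresno on 34.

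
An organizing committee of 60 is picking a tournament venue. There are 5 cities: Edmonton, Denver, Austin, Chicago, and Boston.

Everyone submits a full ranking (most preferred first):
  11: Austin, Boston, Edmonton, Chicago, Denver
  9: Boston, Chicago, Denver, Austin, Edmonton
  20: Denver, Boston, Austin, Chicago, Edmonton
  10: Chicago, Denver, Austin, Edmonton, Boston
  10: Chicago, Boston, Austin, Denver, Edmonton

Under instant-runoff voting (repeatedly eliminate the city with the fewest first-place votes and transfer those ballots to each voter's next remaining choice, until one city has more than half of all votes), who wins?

Round 1: Edmonton 0, Denver 20, Austin 11, Chicago 20, Boston 9. Edmonton eliminated.
Round 2: Denver 20, Austin 11, Chicago 20, Boston 9. Boston eliminated.
Round 3: Denver 20, Austin 11, Chicago 29. Austin eliminated.
Round 4: Denver 20, Chicago 40. Chicago has a majority (≥31).

Chicago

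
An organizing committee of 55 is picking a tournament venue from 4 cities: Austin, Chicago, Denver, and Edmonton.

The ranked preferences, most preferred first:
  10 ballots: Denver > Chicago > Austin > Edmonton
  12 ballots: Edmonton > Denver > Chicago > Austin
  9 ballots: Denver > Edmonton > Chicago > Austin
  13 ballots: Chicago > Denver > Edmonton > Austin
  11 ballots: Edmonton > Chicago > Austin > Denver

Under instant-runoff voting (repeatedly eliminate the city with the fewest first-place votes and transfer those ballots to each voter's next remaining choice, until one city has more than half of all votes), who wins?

Round 1: Austin 0, Chicago 13, Denver 19, Edmonton 23. Austin eliminated.
Round 2: Chicago 13, Denver 19, Edmonton 23. Chicago eliminated.
Round 3: Denver 32, Edmonton 23. Denver has a majority (≥28).

Denver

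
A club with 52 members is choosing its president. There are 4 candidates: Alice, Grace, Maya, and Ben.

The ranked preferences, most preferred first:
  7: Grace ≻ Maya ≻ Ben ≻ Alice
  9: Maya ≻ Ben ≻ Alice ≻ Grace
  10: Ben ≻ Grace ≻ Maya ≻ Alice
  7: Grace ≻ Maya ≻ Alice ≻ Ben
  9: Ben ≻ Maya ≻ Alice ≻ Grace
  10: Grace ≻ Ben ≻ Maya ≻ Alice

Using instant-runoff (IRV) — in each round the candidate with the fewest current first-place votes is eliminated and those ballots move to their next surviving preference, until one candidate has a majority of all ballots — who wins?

Round 1: Alice 0, Grace 24, Maya 9, Ben 19. Alice eliminated.
Round 2: Grace 24, Maya 9, Ben 19. Maya eliminated.
Round 3: Grace 24, Ben 28. Ben has a majority (≥27).

Ben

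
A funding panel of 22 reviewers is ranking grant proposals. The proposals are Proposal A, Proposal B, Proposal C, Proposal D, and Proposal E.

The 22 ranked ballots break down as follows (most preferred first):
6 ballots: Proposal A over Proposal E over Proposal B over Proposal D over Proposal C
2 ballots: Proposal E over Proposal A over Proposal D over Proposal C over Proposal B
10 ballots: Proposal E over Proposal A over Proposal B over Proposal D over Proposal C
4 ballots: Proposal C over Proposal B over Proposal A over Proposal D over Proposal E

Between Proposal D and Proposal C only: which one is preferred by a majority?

Proposal D

Proposal D is ranked above Proposal C on 18 ballots; Proposal C above Proposal D on 4.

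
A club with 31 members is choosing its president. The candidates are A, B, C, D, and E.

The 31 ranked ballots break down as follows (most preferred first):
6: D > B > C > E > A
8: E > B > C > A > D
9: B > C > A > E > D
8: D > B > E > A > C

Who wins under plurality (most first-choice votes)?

First-place votes: A 0, B 9, C 0, D 14, E 8.

D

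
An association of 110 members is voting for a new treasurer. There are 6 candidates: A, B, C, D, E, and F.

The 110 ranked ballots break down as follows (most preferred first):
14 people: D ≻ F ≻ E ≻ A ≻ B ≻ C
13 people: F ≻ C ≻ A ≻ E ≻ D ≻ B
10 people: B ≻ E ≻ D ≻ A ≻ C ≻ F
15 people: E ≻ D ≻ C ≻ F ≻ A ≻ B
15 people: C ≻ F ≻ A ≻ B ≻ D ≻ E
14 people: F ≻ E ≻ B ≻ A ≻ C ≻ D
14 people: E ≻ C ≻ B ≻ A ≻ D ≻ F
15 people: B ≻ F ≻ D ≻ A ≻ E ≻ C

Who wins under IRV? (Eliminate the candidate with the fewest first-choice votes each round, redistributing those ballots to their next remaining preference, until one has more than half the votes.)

Round 1: A 0, B 25, C 15, D 14, E 29, F 27. A eliminated.
Round 2: B 25, C 15, D 14, E 29, F 27. D eliminated.
Round 3: B 25, C 15, E 29, F 41. C eliminated.
Round 4: B 25, E 29, F 56. F has a majority (≥56).

F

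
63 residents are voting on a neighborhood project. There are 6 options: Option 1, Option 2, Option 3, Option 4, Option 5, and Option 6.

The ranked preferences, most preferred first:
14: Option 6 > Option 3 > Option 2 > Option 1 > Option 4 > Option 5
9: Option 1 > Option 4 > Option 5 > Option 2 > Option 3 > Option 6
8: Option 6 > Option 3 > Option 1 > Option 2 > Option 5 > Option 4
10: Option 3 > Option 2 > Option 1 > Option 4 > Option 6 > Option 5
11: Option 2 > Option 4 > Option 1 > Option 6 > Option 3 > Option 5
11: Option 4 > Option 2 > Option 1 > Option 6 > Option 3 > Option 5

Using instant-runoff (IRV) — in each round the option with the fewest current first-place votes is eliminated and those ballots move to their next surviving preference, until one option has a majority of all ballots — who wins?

Round 1: Option 1 9, Option 2 11, Option 3 10, Option 4 11, Option 5 0, Option 6 22. Option 5 eliminated.
Round 2: Option 1 9, Option 2 11, Option 3 10, Option 4 11, Option 6 22. Option 1 eliminated.
Round 3: Option 2 11, Option 3 10, Option 4 20, Option 6 22. Option 3 eliminated.
Round 4: Option 2 21, Option 4 20, Option 6 22. Option 4 eliminated.
Round 5: Option 2 41, Option 6 22. Option 2 has a majority (≥32).

Option 2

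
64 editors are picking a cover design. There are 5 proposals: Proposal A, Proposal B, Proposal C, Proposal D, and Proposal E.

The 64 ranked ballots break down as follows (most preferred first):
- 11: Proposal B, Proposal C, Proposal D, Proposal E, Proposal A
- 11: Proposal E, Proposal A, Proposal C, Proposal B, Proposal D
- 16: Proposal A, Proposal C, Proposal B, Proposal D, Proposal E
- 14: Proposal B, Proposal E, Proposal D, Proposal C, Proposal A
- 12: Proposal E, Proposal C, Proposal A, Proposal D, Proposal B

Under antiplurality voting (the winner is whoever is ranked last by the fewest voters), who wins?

Proposal C

Last-place votes: Proposal A 25, Proposal B 12, Proposal C 0, Proposal D 11, Proposal E 16.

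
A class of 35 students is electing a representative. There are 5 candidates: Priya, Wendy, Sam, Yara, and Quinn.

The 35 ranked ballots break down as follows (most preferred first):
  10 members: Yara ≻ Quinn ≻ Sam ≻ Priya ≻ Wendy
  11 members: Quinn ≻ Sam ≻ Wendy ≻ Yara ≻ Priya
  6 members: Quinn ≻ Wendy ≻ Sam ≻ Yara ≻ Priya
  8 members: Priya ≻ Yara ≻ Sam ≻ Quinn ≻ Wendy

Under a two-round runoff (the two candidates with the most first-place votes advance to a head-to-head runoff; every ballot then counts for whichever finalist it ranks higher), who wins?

Round 1 first-place votes: Priya 8, Wendy 0, Sam 0, Yara 10, Quinn 17. Quinn and Yara advance.
Runoff: Quinn is ranked above Yara on 17 ballots, Yara above Quinn on 18.

Yara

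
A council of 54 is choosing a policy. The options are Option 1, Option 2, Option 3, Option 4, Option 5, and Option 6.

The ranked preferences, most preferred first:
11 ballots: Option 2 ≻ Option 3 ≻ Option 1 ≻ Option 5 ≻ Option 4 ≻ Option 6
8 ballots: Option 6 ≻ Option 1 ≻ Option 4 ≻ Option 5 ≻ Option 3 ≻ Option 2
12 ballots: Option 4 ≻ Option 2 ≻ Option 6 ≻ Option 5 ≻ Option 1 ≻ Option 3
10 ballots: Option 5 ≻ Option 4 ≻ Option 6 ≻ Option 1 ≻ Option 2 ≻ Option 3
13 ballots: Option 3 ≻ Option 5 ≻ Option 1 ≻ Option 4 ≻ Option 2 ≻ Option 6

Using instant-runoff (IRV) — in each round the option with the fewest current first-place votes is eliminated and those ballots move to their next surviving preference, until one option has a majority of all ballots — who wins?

Round 1: Option 1 0, Option 2 11, Option 3 13, Option 4 12, Option 5 10, Option 6 8. Option 1 eliminated.
Round 2: Option 2 11, Option 3 13, Option 4 12, Option 5 10, Option 6 8. Option 6 eliminated.
Round 3: Option 2 11, Option 3 13, Option 4 20, Option 5 10. Option 5 eliminated.
Round 4: Option 2 11, Option 3 13, Option 4 30. Option 4 has a majority (≥28).

Option 4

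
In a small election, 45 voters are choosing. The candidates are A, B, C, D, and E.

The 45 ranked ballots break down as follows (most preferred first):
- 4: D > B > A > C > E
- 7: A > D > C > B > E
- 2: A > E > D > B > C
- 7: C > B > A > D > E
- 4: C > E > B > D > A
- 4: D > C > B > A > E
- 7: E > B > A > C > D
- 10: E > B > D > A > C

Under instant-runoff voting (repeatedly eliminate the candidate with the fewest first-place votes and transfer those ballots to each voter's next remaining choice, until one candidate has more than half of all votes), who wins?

Round 1: A 9, B 0, C 11, D 8, E 17. B eliminated.
Round 2: A 9, C 11, D 8, E 17. D eliminated.
Round 3: A 13, C 15, E 17. A eliminated.
Round 4: C 26, E 19. C has a majority (≥23).

C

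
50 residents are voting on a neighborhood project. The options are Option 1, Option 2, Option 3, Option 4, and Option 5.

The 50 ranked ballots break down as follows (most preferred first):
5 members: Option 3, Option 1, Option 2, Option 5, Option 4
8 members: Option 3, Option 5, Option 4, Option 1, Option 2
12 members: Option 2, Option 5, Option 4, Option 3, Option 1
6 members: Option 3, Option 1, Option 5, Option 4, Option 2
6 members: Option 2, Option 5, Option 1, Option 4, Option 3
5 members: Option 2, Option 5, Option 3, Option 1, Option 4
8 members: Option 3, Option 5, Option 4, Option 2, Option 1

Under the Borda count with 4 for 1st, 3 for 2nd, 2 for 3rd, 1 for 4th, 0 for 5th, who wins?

Option 5

Option 1: 5×3 + 8×1 + 12×0 + 6×3 + 6×2 + 5×1 + 8×0 = 58
Option 2: 5×2 + 8×0 + 12×4 + 6×0 + 6×4 + 5×4 + 8×1 = 110
Option 3: 5×4 + 8×4 + 12×1 + 6×4 + 6×0 + 5×2 + 8×4 = 130
Option 4: 5×0 + 8×2 + 12×2 + 6×1 + 6×1 + 5×0 + 8×2 = 68
Option 5: 5×1 + 8×3 + 12×3 + 6×2 + 6×3 + 5×3 + 8×3 = 134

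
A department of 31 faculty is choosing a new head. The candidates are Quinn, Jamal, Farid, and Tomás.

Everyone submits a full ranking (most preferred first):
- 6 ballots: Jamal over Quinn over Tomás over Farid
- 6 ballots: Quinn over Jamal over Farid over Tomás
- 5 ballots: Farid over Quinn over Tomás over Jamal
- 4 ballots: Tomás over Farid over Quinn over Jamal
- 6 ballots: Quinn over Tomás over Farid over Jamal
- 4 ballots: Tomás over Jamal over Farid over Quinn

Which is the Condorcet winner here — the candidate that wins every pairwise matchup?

Quinn vs Jamal: 21–10
Quinn vs Farid: 18–13
Quinn vs Tomás: 23–8
Quinn beats every other candidate.

Quinn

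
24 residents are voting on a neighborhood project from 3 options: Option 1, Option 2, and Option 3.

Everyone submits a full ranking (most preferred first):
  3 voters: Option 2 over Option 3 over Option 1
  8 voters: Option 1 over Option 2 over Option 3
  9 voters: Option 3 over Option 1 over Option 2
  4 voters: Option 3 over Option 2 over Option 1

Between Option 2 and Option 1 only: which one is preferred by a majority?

Option 1

Option 2 is ranked above Option 1 on 7 ballots; Option 1 above Option 2 on 17.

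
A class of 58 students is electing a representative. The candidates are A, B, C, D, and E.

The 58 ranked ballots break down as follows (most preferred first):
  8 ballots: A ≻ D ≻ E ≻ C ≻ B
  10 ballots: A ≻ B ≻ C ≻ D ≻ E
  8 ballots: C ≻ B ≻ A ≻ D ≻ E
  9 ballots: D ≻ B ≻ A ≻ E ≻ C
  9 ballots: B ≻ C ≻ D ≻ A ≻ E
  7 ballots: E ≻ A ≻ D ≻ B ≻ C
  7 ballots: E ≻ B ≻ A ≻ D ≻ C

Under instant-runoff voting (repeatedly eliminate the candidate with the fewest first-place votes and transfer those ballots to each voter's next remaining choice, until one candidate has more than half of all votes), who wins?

Round 1: A 18, B 9, C 8, D 9, E 14. C eliminated.
Round 2: A 18, B 17, D 9, E 14. D eliminated.
Round 3: A 18, B 26, E 14. E eliminated.
Round 4: A 25, B 33. B has a majority (≥30).

B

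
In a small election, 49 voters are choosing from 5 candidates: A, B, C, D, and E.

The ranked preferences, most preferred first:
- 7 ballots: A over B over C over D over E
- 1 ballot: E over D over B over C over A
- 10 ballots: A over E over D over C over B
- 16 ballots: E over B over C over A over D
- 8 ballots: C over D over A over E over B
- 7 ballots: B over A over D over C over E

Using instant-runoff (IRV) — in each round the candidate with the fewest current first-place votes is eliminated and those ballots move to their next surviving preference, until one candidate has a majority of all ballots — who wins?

Round 1: A 17, B 7, C 8, D 0, E 17. D eliminated.
Round 2: A 17, B 7, C 8, E 17. B eliminated.
Round 3: A 24, C 8, E 17. C eliminated.
Round 4: A 32, E 17. A has a majority (≥25).

A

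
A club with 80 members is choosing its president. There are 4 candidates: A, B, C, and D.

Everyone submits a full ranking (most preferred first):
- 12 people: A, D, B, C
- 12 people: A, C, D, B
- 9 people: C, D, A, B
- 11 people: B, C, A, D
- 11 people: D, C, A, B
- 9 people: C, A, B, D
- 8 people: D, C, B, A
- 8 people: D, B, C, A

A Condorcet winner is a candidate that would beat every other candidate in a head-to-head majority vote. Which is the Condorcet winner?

C

C vs A: 56–24
C vs B: 49–31
C vs D: 41–39
C beats every other candidate.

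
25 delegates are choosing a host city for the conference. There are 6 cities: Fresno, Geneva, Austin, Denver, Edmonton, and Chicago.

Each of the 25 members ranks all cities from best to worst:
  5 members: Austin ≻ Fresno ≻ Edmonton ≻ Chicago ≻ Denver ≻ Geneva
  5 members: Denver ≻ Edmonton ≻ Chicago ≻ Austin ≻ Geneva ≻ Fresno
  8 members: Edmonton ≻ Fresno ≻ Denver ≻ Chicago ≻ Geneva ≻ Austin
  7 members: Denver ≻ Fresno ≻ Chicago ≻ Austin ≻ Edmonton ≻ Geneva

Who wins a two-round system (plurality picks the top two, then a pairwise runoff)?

Edmonton

Round 1 first-place votes: Fresno 0, Geneva 0, Austin 5, Denver 12, Edmonton 8, Chicago 0. Denver and Edmonton advance.
Runoff: Denver is ranked above Edmonton on 12 ballots, Edmonton above Denver on 13.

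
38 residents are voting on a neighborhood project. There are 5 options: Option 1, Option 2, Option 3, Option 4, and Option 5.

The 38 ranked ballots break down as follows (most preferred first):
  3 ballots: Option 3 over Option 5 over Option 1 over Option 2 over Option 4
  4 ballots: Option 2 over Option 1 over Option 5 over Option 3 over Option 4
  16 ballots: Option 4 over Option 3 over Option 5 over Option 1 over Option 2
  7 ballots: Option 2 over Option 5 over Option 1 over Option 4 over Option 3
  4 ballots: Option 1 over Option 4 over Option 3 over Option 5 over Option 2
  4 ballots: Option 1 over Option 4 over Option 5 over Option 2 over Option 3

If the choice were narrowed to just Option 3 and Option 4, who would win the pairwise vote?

Option 3 is ranked above Option 4 on 7 ballots; Option 4 above Option 3 on 31.

Option 4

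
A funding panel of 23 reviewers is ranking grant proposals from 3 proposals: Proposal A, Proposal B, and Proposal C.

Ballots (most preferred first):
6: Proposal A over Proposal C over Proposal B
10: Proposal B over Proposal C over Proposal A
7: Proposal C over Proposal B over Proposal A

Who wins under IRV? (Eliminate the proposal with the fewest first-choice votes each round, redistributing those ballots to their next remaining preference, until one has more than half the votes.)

Proposal C

Round 1: Proposal A 6, Proposal B 10, Proposal C 7. Proposal A eliminated.
Round 2: Proposal B 10, Proposal C 13. Proposal C has a majority (≥12).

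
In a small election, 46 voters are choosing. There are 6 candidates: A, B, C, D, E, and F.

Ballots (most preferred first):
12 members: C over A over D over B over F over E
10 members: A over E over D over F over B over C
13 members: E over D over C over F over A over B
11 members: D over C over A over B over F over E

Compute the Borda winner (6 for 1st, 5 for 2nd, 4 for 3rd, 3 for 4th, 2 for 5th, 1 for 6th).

A: 12×5 + 10×6 + 13×2 + 11×4 = 190
B: 12×3 + 10×2 + 13×1 + 11×3 = 102
C: 12×6 + 10×1 + 13×4 + 11×5 = 189
D: 12×4 + 10×4 + 13×5 + 11×6 = 219
E: 12×1 + 10×5 + 13×6 + 11×1 = 151
F: 12×2 + 10×3 + 13×3 + 11×2 = 115

D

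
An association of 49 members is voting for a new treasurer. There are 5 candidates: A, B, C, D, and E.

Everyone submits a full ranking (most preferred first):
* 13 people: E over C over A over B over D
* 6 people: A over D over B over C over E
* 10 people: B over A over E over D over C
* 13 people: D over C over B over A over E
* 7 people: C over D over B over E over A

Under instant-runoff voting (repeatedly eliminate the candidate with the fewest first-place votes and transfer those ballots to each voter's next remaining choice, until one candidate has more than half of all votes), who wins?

D

Round 1: A 6, B 10, C 7, D 13, E 13. A eliminated.
Round 2: B 10, C 7, D 19, E 13. C eliminated.
Round 3: B 10, D 26, E 13. D has a majority (≥25).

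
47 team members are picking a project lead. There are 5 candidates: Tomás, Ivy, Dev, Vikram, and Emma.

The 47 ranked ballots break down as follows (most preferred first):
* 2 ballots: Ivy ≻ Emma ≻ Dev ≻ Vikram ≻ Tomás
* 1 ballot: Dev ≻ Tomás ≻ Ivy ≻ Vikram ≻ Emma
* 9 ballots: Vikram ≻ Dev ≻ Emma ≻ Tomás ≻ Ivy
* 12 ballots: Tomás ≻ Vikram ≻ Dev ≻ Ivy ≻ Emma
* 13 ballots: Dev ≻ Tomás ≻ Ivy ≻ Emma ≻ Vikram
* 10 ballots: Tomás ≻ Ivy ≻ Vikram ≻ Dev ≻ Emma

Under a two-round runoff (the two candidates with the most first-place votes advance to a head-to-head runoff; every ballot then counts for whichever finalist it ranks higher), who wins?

Dev

Round 1 first-place votes: Tomás 22, Ivy 2, Dev 14, Vikram 9, Emma 0. Tomás and Dev advance.
Runoff: Tomás is ranked above Dev on 22 ballots, Dev above Tomás on 25.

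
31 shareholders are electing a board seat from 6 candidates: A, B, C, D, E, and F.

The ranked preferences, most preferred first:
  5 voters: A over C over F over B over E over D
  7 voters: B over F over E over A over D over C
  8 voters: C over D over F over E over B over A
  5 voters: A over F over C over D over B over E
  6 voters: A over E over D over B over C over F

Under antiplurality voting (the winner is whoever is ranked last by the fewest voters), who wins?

B

Last-place votes: A 8, B 0, C 7, D 5, E 5, F 6.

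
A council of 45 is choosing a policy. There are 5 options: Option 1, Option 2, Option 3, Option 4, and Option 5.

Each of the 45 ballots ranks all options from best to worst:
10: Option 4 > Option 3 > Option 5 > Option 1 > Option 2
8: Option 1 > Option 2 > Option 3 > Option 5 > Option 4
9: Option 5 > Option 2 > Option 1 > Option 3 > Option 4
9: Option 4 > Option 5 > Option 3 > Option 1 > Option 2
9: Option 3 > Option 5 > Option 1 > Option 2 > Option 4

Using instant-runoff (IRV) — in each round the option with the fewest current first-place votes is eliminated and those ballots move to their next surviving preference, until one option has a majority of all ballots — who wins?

Option 3

Round 1: Option 1 8, Option 2 0, Option 3 9, Option 4 19, Option 5 9. Option 2 eliminated.
Round 2: Option 1 8, Option 3 9, Option 4 19, Option 5 9. Option 1 eliminated.
Round 3: Option 3 17, Option 4 19, Option 5 9. Option 5 eliminated.
Round 4: Option 3 26, Option 4 19. Option 3 has a majority (≥23).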